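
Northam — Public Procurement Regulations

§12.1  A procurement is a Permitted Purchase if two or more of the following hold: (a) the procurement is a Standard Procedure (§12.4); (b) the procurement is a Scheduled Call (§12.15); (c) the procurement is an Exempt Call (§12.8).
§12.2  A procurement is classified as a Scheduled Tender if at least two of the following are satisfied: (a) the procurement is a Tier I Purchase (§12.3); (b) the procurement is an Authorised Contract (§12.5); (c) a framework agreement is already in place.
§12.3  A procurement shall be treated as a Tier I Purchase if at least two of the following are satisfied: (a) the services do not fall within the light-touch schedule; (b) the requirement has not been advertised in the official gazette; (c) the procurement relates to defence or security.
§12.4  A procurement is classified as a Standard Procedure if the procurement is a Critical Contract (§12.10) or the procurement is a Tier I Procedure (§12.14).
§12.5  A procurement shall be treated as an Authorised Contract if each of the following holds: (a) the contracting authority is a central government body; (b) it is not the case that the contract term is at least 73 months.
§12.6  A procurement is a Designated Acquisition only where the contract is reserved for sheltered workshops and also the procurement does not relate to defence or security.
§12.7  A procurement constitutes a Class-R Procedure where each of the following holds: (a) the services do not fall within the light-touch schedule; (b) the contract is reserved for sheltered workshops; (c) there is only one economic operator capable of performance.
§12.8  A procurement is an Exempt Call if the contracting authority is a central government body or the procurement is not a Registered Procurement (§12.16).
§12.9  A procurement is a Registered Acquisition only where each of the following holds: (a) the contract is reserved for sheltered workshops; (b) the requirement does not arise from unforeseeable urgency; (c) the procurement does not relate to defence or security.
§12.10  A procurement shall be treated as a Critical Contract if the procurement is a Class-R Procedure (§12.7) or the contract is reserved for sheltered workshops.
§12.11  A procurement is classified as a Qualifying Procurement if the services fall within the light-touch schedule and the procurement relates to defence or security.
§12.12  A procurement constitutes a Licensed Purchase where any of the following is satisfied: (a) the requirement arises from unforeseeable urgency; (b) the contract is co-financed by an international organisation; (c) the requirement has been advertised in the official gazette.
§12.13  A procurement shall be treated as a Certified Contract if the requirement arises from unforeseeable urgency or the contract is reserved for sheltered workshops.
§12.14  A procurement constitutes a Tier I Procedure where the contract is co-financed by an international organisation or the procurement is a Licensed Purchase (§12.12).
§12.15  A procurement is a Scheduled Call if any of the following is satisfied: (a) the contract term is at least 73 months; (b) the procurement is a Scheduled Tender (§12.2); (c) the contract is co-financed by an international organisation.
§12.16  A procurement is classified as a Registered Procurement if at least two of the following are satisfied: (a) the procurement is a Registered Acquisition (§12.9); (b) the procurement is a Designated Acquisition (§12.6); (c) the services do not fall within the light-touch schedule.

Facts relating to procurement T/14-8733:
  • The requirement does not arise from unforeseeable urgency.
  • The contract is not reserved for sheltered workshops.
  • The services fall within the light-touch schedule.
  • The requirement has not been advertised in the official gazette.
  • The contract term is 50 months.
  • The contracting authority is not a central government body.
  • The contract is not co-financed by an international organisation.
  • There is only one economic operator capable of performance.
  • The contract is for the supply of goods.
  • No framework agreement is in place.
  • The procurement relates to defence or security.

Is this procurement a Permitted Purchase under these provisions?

No

§12.7 — Class-R Procedure: [the services do not fall within the light-touch schedule? no] AND [the contract is reserved for sheltered workshops? no] AND [there is only one economic operator capable of performance? yes] → not satisfied.
§12.10 — Critical Contract: [Class-R Procedure (§12.7)? no] OR [the contract is reserved for sheltered workshops? no] → not satisfied.
§12.12 — Licensed Purchase: [the requirement arises from unforeseeable urgency? no] OR [the contract is co-financed by an international organisation? no] OR [the requirement has been advertised in the official gazette? no] → not satisfied.
§12.14 — Tier I Procedure: [the contract is co-financed by an international organisation? no] OR [Licensed Purchase (§12.12)? no] → not satisfied.
§12.4 — Standard Procedure: [Critical Contract (§12.10)? no] OR [Tier I Procedure (§12.14)? no] → not satisfied.
§12.3 — Tier I Purchase: the services do not fall within the light-touch schedule? no; the requirement has not been advertised in the official gazette? yes; the procurement relates to defence or security? yes — 2 of 3 hold (need ≥2) → satisfied.
§12.5 — Authorised Contract: [the contracting authority is a central government body? no] AND [contract term: 50 months ≥ 73 months? no, so negated condition yes] → not satisfied.
§12.2 — Scheduled Tender: Tier I Purchase (§12.3)? yes; Authorised Contract (§12.5)? no; a framework agreement is already in place? no — 1 of 3 hold (need ≥2) → not satisfied.
§12.15 — Scheduled Call: [contract term: 50 months ≥ 73 months? no] OR [Scheduled Tender (§12.2)? no] OR [the contract is co-financed by an international organisation? no] → not satisfied.
§12.9 — Registered Acquisition: [the contract is reserved for sheltered workshops? no] AND [the requirement does not arise from unforeseeable urgency? yes] AND [the procurement does not relate to defence or security? no] → not satisfied.
§12.6 — Designated Acquisition: [the contract is reserved for sheltered workshops? no] AND [the procurement does not relate to defence or security? no] → not satisfied.
§12.16 — Registered Procurement: Registered Acquisition (§12.9)? no; Designated Acquisition (§12.6)? no; the services do not fall within the light-touch schedule? no — 0 of 3 hold (need ≥2) → not satisfied.
§12.8 — Exempt Call: [the contracting authority is a central government body? no] OR [not a Registered Procurement (§12.16)? yes] → satisfied.
§12.1 — Permitted Purchase: Standard Procedure (§12.4)? no; Scheduled Call (§12.15)? no; Exempt Call (§12.8)? yes — 1 of 3 hold (need ≥2) → not satisfied.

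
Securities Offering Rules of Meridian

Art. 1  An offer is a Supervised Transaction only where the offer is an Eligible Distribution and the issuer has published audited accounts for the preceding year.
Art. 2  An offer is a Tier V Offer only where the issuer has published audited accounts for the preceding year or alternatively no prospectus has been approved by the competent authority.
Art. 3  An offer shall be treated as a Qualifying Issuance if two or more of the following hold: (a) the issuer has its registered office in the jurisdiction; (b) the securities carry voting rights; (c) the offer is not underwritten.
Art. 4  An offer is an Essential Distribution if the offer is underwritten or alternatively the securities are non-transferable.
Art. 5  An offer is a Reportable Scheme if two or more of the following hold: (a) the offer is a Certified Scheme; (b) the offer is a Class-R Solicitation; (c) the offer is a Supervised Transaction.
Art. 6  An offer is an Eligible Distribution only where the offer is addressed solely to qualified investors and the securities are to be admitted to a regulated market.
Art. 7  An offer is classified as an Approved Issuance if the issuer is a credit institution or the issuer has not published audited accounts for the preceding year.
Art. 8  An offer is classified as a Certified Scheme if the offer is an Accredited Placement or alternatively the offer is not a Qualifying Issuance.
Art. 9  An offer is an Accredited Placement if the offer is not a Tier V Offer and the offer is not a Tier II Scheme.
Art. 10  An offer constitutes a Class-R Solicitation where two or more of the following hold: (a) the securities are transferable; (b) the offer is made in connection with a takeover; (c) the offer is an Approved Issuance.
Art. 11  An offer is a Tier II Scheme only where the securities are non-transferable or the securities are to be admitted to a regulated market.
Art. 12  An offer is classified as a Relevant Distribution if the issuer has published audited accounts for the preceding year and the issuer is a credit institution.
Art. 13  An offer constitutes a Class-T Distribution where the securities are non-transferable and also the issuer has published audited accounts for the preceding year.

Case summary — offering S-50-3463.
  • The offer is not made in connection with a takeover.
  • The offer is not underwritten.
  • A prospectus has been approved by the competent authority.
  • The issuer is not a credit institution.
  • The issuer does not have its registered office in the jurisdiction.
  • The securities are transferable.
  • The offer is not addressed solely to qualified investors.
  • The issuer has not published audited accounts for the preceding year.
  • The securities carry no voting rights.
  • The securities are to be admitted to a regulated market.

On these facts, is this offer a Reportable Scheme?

article 2 — Tier V Offer: [the issuer has published audited accounts for the preceding year? no] OR [no prospectus has been approved by the competent authority? no] → not satisfied.
article 11 — Tier II Scheme: [the securities are non-transferable? no] OR [the securities are to be admitted to a regulated market? yes] → satisfied.
article 9 — Accredited Placement: [not a Tier V Offer (article 2)? yes] AND [not a Tier II Scheme (article 11)? no] → not satisfied.
article 3 — Qualifying Issuance: the issuer has its registered office in the jurisdiction? no; the securities carry voting rights? no; the offer is not underwritten? yes — 1 of 3 hold (need ≥2) → not satisfied.
article 8 — Certified Scheme: [Accredited Placement (article 9)? no] OR [not a Qualifying Issuance (article 3)? yes] → satisfied.
article 7 — Approved Issuance: [the issuer is a credit institution? no] OR [the issuer has not published audited accounts for the preceding year? yes] → satisfied.
article 10 — Class-R Solicitation: the securities are transferable? yes; the offer is made in connection with a takeover? no; Approved Issuance (article 7)? yes — 2 of 3 hold (need ≥2) → satisfied.
article 6 — Eligible Distribution: [the offer is addressed solely to qualified investors? no] AND [the securities are to be admitted to a regulated market? yes] → not satisfied.
article 1 — Supervised Transaction: [Eligible Distribution (article 6)? no] AND [the issuer has published audited accounts for the preceding year? no] → not satisfied.
article 5 — Reportable Scheme: Certified Scheme (article 8)? yes; Class-R Solicitation (article 10)? yes; Supervised Transaction (article 1)? no — 2 of 3 hold (need ≥2) → satisfied.

Yes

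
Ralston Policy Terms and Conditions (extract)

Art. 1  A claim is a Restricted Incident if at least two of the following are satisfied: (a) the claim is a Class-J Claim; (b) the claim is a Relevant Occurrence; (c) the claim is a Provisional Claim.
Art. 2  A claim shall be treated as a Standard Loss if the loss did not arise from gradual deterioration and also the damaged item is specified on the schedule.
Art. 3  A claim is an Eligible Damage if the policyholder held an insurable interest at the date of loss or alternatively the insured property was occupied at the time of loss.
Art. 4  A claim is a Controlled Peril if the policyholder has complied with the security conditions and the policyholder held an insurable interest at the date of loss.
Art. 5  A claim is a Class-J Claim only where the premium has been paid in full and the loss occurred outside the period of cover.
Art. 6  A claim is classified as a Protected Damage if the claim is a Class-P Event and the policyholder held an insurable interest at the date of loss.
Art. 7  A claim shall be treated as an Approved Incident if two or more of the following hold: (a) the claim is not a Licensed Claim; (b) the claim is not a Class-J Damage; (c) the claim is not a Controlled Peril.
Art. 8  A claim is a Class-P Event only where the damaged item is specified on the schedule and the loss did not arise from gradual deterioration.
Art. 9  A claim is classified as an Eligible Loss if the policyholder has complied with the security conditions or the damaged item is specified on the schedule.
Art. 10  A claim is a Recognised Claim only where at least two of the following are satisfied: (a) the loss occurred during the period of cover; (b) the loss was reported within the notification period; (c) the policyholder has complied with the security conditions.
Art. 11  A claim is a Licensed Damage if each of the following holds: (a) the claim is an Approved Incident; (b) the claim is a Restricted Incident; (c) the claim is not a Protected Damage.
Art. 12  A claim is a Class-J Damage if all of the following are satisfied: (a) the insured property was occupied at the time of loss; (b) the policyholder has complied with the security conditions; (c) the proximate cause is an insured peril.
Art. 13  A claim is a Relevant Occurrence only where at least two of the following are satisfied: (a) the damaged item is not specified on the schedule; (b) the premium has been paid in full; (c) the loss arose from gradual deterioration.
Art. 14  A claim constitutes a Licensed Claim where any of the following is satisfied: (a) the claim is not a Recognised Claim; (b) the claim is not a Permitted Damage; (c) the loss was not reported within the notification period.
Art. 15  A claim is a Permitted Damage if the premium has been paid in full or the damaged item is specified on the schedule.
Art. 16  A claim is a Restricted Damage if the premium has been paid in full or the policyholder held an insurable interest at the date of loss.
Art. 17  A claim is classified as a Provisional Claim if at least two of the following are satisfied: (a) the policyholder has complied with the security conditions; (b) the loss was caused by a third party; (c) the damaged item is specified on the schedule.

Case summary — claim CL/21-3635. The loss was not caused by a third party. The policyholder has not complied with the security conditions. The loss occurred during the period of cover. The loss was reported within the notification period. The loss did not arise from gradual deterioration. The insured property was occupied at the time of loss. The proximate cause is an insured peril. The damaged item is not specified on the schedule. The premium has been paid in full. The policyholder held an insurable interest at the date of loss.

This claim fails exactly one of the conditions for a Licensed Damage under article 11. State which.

Restricted Incident

article 10 — Recognised Claim: the loss occurred during the period of cover? yes; the loss was reported within the notification period? yes; the policyholder has complied with the security conditions? no — 2 of 3 hold (need ≥2) → satisfied.
article 15 — Permitted Damage: [the premium has been paid in full? yes] OR [the damaged item is specified on the schedule? no] → satisfied.
article 14 — Licensed Claim: [not a Recognised Claim (article 10)? no] OR [not a Permitted Damage (article 15)? no] OR [the loss was not reported within the notification period? no] → not satisfied.
article 12 — Class-J Damage: [the insured property was occupied at the time of loss? yes] AND [the policyholder has complied with the security conditions? no] AND [the proximate cause is an insured peril? yes] → not satisfied.
article 4 — Controlled Peril: [the policyholder has complied with the security conditions? no] AND [the policyholder held an insurable interest at the date of loss? yes] → not satisfied.
article 7 — Approved Incident: not a Licensed Claim (article 14)? yes; not a Class-J Damage (article 12)? yes; not a Controlled Peril (article 4)? yes — 3 of 3 hold (need ≥2) → satisfied.
article 5 — Class-J Claim: [the premium has been paid in full? yes] AND [the loss occurred outside the period of cover? no] → not satisfied.
article 13 — Relevant Occurrence: the damaged item is not specified on the schedule? yes; the premium has been paid in full? yes; the loss arose from gradual deterioration? no — 2 of 3 hold (need ≥2) → satisfied.
article 17 — Provisional Claim: the policyholder has complied with the security conditions? no; the loss was caused by a third party? no; the damaged item is specified on the schedule? no — 0 of 3 hold (need ≥2) → not satisfied.
article 1 — Restricted Incident: Class-J Claim (article 5)? no; Relevant Occurrence (article 13)? yes; Provisional Claim (article 17)? no — 1 of 3 hold (need ≥2) → not satisfied.
article 8 — Class-P Event: [the damaged item is specified on the schedule? no] AND [the loss did not arise from gradual deterioration? yes] → not satisfied.
article 6 — Protected Damage: [Class-P Event (article 8)? no] AND [the policyholder held an insurable interest at the date of loss? yes] → not satisfied.
article 11 — Licensed Damage: [Approved Incident (article 7)? yes] AND [Restricted Incident (article 1)? no] AND [not a Protected Damage (article 6)? yes] → not satisfied.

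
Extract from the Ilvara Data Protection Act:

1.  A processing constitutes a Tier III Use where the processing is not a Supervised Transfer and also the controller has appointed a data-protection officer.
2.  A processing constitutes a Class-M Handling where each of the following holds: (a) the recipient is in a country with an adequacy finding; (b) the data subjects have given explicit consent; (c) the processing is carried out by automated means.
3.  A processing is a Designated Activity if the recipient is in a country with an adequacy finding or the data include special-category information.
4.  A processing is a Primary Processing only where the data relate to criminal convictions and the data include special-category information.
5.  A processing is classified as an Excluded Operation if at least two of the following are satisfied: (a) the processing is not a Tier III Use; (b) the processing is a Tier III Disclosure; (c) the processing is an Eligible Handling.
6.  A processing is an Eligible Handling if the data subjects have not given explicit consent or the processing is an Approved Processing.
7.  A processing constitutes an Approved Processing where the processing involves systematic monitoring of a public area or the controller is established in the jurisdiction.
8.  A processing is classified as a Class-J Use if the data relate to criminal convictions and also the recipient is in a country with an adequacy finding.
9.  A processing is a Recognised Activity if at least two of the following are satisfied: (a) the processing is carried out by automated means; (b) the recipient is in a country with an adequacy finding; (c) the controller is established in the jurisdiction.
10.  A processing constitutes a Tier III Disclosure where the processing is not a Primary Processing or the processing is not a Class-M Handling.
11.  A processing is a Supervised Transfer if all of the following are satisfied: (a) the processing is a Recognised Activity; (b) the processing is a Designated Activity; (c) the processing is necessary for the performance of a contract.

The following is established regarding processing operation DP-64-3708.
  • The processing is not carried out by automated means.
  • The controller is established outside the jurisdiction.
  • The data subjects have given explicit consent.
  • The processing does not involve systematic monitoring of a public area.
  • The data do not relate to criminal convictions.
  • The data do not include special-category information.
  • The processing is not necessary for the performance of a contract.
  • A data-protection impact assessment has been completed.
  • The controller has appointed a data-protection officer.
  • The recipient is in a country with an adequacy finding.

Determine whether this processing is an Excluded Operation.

paragraph 9 — Recognised Activity: the processing is carried out by automated means? no; the recipient is in a country with an adequacy finding? yes; the controller is established in the jurisdiction? no — 1 of 3 hold (need ≥2) → not satisfied.
paragraph 3 — Designated Activity: [the recipient is in a country with an adequacy finding? yes] OR [the data include special-category information? no] → satisfied.
paragraph 11 — Supervised Transfer: [Recognised Activity (paragraph 9)? no] AND [Designated Activity (paragraph 3)? yes] AND [the processing is necessary for the performance of a contract? no] → not satisfied.
paragraph 1 — Tier III Use: [not a Supervised Transfer (paragraph 11)? yes] AND [the controller has appointed a data-protection officer? yes] → satisfied.
paragraph 4 — Primary Processing: [the data relate to criminal convictions? no] AND [the data include special-category information? no] → not satisfied.
paragraph 2 — Class-M Handling: [the recipient is in a country with an adequacy finding? yes] AND [the data subjects have given explicit consent? yes] AND [the processing is carried out by automated means? no] → not satisfied.
paragraph 10 — Tier III Disclosure: [not a Primary Processing (paragraph 4)? yes] OR [not a Class-M Handling (paragraph 2)? yes] → satisfied.
paragraph 7 — Approved Processing: [the processing involves systematic monitoring of a public area? no] OR [the controller is established in the jurisdiction? no] → not satisfied.
paragraph 6 — Eligible Handling: [the data subjects have not given explicit consent? no] OR [Approved Processing (paragraph 7)? no] → not satisfied.
paragraph 5 — Excluded Operation: not a Tier III Use (paragraph 1)? no; Tier III Disclosure (paragraph 10)? yes; Eligible Handling (paragraph 6)? no — 1 of 3 hold (need ≥2) → not satisfied.

No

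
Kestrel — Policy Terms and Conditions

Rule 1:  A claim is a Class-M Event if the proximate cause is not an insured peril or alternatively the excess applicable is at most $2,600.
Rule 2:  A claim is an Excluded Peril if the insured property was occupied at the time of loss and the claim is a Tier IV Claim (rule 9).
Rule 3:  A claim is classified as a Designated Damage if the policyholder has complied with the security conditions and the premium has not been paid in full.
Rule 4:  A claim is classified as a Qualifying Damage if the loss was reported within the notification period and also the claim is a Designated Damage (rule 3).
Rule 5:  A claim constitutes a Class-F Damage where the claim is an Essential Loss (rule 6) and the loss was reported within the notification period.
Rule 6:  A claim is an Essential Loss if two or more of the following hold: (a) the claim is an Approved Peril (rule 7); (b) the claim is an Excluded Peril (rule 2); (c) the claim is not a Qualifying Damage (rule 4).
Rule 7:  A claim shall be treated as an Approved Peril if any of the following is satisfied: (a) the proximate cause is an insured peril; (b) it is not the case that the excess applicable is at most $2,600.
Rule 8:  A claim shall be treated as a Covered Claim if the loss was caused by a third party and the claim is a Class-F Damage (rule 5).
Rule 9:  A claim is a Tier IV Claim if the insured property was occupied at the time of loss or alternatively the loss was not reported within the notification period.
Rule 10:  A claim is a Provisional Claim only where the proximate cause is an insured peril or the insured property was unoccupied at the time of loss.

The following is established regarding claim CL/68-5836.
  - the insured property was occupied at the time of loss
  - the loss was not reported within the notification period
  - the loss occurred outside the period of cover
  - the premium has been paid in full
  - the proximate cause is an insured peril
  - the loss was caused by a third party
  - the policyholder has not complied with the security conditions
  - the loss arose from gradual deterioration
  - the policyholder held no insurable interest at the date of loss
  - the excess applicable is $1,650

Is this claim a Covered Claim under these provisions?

No

Under rule 7: the proximate cause is an insured peril? yes; or excess applicable: $1,650 ≤ $2,600? yes, so negated condition no. So the claim is an Approved Peril.
Under rule 9: the insured property was occupied at the time of loss? yes; or the loss was not reported within the notification period? yes. So the claim is a Tier IV Claim.
Under rule 2: the insured property was occupied at the time of loss? yes; and Tier IV Claim (rule 9)? yes. So the claim is an Excluded Peril.
Under rule 3: the policyholder has complied with the security conditions? no; and the premium has not been paid in full? no. So the claim is not a Designated Damage.
Under rule 4: the loss was reported within the notification period? no; and Designated Damage (rule 3)? no. So the claim is not a Qualifying Damage.
Under rule 6: Approved Peril (rule 7)? yes; Excluded Peril (rule 2)? yes; not a Qualifying Damage (rule 4)? yes — 3 of 3 hold (need ≥2) → satisfied.
Under rule 5: Essential Loss (rule 6)? yes; and the loss was reported within the notification period? no. So the claim is not a Class-F Damage.
Under rule 8: the loss was caused by a third party? yes; and Class-F Damage (rule 5)? no. So the claim is not a Covered Claim.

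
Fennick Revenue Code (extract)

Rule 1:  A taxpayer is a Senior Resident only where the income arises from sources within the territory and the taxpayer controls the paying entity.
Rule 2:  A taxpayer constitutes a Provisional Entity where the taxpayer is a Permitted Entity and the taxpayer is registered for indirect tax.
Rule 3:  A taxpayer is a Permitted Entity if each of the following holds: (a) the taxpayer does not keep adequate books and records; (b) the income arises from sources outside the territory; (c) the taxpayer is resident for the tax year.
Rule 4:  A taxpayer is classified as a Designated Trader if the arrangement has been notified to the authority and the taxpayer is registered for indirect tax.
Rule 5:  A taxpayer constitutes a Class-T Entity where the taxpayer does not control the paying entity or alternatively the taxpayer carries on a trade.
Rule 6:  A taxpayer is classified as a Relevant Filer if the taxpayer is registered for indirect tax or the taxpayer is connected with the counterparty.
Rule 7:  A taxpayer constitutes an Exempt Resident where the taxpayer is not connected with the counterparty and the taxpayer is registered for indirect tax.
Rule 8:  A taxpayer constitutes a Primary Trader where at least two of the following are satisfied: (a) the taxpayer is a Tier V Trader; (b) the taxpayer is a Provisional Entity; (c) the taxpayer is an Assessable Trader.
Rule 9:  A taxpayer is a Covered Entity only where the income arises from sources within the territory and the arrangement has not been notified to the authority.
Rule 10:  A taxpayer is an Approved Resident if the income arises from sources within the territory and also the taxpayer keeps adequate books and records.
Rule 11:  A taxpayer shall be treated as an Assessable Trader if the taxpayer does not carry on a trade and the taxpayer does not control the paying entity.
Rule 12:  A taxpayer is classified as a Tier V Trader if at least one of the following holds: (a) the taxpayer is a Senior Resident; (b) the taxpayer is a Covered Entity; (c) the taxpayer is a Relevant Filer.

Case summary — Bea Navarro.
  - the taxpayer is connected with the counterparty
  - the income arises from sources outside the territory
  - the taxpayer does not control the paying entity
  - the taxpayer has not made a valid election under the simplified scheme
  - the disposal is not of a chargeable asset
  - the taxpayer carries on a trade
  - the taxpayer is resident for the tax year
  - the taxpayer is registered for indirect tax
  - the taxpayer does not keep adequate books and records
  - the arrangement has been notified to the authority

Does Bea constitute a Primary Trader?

rule 1 — Senior Resident: [the income arises from sources within the territory? no] AND [the taxpayer controls the paying entity? no] → not satisfied.
rule 9 — Covered Entity: [the income arises from sources within the territory? no] AND [the arrangement has not been notified to the authority? no] → not satisfied.
rule 6 — Relevant Filer: [the taxpayer is registered for indirect tax? yes] OR [the taxpayer is connected with the counterparty? yes] → satisfied.
rule 12 — Tier V Trader: [Senior Resident (rule 1)? no] OR [Covered Entity (rule 9)? no] OR [Relevant Filer (rule 6)? yes] → satisfied.
rule 3 — Permitted Entity: [the taxpayer does not keep adequate books and records? yes] AND [the income arises from sources outside the territory? yes] AND [the taxpayer is resident for the tax year? yes] → satisfied.
rule 2 — Provisional Entity: [Permitted Entity (rule 3)? yes] AND [the taxpayer is registered for indirect tax? yes] → satisfied.
rule 11 — Assessable Trader: [the taxpayer does not carry on a trade? no] AND [the taxpayer does not control the paying entity? yes] → not satisfied.
rule 8 — Primary Trader: Tier V Trader (rule 12)? yes; Provisional Entity (rule 2)? yes; Assessable Trader (rule 11)? no — 2 of 3 hold (need ≥2) → satisfied.

Yes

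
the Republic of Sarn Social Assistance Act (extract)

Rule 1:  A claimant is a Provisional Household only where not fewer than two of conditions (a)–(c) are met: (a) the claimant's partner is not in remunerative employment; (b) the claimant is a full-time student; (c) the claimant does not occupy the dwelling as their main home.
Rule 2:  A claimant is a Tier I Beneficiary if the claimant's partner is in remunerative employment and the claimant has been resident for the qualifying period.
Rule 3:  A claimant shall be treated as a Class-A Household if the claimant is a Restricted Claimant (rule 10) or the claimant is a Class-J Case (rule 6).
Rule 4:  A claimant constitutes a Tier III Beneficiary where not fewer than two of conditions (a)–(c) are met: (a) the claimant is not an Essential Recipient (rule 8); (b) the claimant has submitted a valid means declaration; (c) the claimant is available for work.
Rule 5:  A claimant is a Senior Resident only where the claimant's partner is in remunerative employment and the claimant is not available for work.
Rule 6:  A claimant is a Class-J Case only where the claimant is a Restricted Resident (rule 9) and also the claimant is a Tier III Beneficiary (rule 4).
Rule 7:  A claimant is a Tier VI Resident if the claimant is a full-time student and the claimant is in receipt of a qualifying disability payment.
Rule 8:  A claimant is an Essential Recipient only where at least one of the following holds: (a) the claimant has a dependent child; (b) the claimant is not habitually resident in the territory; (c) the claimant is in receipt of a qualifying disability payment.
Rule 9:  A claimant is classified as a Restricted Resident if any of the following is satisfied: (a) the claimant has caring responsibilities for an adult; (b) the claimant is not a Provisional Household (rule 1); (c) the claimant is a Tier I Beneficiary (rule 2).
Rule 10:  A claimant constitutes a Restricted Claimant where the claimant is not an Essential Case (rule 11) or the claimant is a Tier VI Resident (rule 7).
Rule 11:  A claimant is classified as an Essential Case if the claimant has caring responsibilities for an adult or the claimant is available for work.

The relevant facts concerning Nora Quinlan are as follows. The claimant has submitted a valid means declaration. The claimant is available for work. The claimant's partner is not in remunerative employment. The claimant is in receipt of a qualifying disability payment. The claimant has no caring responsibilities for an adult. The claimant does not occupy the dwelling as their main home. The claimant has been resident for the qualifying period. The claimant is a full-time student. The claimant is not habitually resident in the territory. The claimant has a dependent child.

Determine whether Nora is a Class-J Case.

No

rule 1 — Provisional Household: the claimant's partner is not in remunerative employment? yes; the claimant is a full-time student? yes; the claimant does not occupy the dwelling as their main home? yes — 3 of 3 hold (need ≥2) → satisfied.
rule 2 — Tier I Beneficiary: [the claimant's partner is in remunerative employment? no] AND [the claimant has been resident for the qualifying period? yes] → not satisfied.
rule 9 — Restricted Resident: [the claimant has caring responsibilities for an adult? no] OR [not a Provisional Household (rule 1)? no] OR [Tier I Beneficiary (rule 2)? no] → not satisfied.
rule 8 — Essential Recipient: [the claimant has a dependent child? yes] OR [the claimant is not habitually resident in the territory? yes] OR [the claimant is in receipt of a qualifying disability payment? yes] → satisfied.
rule 4 — Tier III Beneficiary: not an Essential Recipient (rule 8)? no; the claimant has submitted a valid means declaration? yes; the claimant is available for work? yes — 2 of 3 hold (need ≥2) → satisfied.
rule 6 — Class-J Case: [Restricted Resident (rule 9)? no] AND [Tier III Beneficiary (rule 4)? yes] → not satisfied.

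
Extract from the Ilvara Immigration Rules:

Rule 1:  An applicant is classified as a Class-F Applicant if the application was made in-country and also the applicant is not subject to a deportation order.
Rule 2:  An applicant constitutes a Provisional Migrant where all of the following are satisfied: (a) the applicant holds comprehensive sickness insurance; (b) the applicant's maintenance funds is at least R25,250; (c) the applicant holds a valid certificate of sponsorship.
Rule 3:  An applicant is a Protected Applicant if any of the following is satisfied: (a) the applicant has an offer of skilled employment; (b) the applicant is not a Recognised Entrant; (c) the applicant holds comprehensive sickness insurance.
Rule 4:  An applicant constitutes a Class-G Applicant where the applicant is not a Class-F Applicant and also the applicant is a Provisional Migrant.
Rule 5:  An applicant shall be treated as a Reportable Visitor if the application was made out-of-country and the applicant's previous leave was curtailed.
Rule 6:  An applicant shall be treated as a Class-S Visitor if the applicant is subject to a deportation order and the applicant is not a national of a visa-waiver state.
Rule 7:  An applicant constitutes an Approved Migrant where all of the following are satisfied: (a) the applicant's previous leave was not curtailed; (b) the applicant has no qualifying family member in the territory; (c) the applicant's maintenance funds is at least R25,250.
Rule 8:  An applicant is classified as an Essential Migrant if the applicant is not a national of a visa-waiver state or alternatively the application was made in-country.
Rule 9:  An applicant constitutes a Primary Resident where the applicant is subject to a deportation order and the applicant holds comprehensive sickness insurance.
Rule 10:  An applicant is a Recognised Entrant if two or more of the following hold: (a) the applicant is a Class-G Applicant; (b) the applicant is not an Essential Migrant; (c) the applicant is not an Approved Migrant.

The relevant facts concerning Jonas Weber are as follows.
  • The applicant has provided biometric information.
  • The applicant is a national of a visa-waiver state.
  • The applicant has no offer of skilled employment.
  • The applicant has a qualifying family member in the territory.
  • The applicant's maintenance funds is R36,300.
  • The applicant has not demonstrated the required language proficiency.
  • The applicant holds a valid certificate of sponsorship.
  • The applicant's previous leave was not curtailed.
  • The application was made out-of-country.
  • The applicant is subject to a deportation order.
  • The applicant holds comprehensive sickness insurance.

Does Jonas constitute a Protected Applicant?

Under rule 1: the application was made in-country? no; and the applicant is not subject to a deportation order? no. So the applicant is not a Class-F Applicant.
Under rule 2: the applicant holds comprehensive sickness insurance? yes; and applicant's maintenance funds: R36,300 ≥ R25,250? yes; and the applicant holds a valid certificate of sponsorship? yes. So the applicant is a Provisional Migrant.
Under rule 4: not a Class-F Applicant (rule 1)? yes; and Provisional Migrant (rule 2)? yes. So the applicant is a Class-G Applicant.
Under rule 8: the applicant is not a national of a visa-waiver state? no; or the application was made in-country? no. So the applicant is not an Essential Migrant.
Under rule 7: the applicant's previous leave was not curtailed? yes; and the applicant has no qualifying family member in the territory? no; and applicant's maintenance funds: R36,300 ≥ R25,250? yes. So the applicant is not an Approved Migrant.
Under rule 10: Class-G Applicant (rule 4)? yes; not an Essential Migrant (rule 8)? yes; not an Approved Migrant (rule 7)? yes — 3 of 3 hold (need ≥2) → satisfied.
Under rule 3: the applicant has an offer of skilled employment? no; or not a Recognised Entrant (rule 10)? no; or the applicant holds comprehensive sickness insurance? yes. So the applicant is a Protected Applicant.

Yes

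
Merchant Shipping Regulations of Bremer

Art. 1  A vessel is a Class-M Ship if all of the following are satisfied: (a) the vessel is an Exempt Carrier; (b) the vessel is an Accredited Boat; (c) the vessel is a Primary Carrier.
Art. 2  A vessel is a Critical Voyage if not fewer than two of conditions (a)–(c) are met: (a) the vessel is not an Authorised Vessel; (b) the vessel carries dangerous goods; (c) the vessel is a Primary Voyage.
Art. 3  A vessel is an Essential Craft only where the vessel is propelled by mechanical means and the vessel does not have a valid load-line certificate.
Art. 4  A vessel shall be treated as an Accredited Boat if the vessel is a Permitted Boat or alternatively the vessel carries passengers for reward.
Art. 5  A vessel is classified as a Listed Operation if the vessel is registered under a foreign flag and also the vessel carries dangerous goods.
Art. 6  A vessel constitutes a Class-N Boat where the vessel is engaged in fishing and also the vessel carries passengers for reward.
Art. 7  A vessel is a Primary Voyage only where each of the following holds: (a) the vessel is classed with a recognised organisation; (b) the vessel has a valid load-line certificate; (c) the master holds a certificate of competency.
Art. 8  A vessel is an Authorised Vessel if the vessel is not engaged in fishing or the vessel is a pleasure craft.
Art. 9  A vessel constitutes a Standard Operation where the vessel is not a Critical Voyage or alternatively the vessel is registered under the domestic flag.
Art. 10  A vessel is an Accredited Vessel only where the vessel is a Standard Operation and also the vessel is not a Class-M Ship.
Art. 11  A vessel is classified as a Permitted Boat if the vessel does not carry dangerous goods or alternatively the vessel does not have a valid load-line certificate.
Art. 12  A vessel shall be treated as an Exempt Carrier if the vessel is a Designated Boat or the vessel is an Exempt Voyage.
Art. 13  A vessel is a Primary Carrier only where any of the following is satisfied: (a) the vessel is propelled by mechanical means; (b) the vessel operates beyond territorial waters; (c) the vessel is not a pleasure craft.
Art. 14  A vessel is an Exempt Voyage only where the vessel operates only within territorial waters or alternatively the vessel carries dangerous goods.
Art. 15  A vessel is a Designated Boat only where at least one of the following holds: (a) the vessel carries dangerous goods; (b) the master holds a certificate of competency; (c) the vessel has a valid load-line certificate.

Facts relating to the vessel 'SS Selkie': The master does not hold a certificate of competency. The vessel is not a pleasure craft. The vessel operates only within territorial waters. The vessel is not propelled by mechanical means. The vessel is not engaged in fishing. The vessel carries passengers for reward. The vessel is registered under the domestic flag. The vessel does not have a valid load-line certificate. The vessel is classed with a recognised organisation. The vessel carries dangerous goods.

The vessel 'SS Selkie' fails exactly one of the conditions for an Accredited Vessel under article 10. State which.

Class-M Ship

article 8 — Authorised Vessel: [the vessel is not engaged in fishing? yes] OR [the vessel is a pleasure craft? no] → satisfied.
article 7 — Primary Voyage: [the vessel is classed with a recognised organisation? yes] AND [the vessel has a valid load-line certificate? no] AND [the master holds a certificate of competency? no] → not satisfied.
article 2 — Critical Voyage: not an Authorised Vessel (article 8)? no; the vessel carries dangerous goods? yes; Primary Voyage (article 7)? no — 1 of 3 hold (need ≥2) → not satisfied.
article 9 — Standard Operation: [not a Critical Voyage (article 2)? yes] OR [the vessel is registered under the domestic flag? yes] → satisfied.
article 15 — Designated Boat: [the vessel carries dangerous goods? yes] OR [the master holds a certificate of competency? no] OR [the vessel has a valid load-line certificate? no] → satisfied.
article 14 — Exempt Voyage: [the vessel operates only within territorial waters? yes] OR [the vessel carries dangerous goods? yes] → satisfied.
article 12 — Exempt Carrier: [Designated Boat (article 15)? yes] OR [Exempt Voyage (article 14)? yes] → satisfied.
article 11 — Permitted Boat: [the vessel does not carry dangerous goods? no] OR [the vessel does not have a valid load-line certificate? yes] → satisfied.
article 4 — Accredited Boat: [Permitted Boat (article 11)? yes] OR [the vessel carries passengers for reward? yes] → satisfied.
article 13 — Primary Carrier: [the vessel is propelled by mechanical means? no] OR [the vessel operates beyond territorial waters? no] OR [the vessel is not a pleasure craft? yes] → satisfied.
article 1 — Class-M Ship: [Exempt Carrier (article 12)? yes] AND [Accredited Boat (article 4)? yes] AND [Primary Carrier (article 13)? yes] → satisfied.
article 10 — Accredited Vessel: [Standard Operation (article 9)? yes] AND [not a Class-M Ship (article 1)? no] → not satisfied.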